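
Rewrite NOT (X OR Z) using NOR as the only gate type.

(((X NOR Z) NOR (X NOR Z)) NOR ((X NOR Z) NOR (X NOR Z)))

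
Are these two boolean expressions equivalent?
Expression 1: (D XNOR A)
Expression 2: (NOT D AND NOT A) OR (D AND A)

Yes, they are equivalent — the two output columns agree on all 4 assignments:
D | A | Expression 1 | Expression 2
-----------------------------------
0 | 0 | 1 | 1
0 | 1 | 0 | 0
1 | 0 | 0 | 0
1 | 1 | 1 | 1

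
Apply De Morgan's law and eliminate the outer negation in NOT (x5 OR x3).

NOT x5 AND NOT x3
De Morgan's: NOT(OR of terms) = AND of negations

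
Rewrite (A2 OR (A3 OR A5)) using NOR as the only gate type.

((A2 NOR ((A3 NOR A5) NOR (A3 NOR A5))) NOR (A2 NOR ((A3 NOR A5) NOR (A3 NOR A5))))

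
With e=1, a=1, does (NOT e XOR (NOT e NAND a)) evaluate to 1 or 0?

Substituting: (NOT 1 XOR (NOT 1 NAND 1))
= 1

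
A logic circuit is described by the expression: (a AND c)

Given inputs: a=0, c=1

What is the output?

Substituting: (0 AND 1)
= 0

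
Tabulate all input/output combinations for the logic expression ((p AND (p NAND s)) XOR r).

r | p | s | Output
------------------
0 | 0 | 0 | 0
0 | 0 | 1 | 0
0 | 1 | 0 | 1
0 | 1 | 1 | 0
1 | 0 | 0 | 1
1 | 0 | 1 | 1
1 | 1 | 0 | 0
1 | 1 | 1 | 1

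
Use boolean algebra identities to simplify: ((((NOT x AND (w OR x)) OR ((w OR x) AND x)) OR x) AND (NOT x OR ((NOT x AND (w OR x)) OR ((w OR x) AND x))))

By distribution ((E OR v) AND (E OR NOT v) = E) then distribution ((E AND v) OR (E AND NOT v) = E):
= (w OR x)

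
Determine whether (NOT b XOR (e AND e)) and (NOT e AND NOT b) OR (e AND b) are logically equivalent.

Yes, they are equivalent — the two output columns agree on all 4 assignments:
e | b | Expression 1 | Expression 2
-----------------------------------
0 | 0 | 1 | 1
0 | 1 | 0 | 0
1 | 0 | 0 | 0
1 | 1 | 1 | 1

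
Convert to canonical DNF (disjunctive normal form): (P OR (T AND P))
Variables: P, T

(P AND NOT T) OR (P AND T)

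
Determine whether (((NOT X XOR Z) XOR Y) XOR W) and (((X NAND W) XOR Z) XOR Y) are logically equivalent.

No. Counterexample: with Z=0, X=0, Y=0, W=1, Expression 1 = 0 but Expression 2 = 1.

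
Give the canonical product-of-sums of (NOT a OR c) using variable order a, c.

ΠM(2) = (NOT a OR c)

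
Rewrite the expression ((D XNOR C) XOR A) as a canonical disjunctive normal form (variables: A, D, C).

(NOT A AND NOT D AND NOT C) OR (NOT A AND D AND C) OR (A AND NOT D AND C) OR (A AND D AND NOT C)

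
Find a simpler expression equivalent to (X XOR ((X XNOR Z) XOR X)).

By XOR self-cancellation ((E XOR v) XOR v = E):
= (X XNOR Z)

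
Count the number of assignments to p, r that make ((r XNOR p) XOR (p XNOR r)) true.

No assignment satisfies the expression.
Count: 0 out of 4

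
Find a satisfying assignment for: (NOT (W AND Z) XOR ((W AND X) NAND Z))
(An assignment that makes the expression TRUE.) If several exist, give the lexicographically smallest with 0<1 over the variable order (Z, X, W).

Z=1, X=0, W=1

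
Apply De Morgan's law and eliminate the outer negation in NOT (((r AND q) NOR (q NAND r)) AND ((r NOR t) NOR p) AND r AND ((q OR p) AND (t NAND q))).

NOT ((r AND q) NOR (q NAND r)) OR NOT ((r NOR t) NOR p) OR NOT r OR NOT ((q OR p) AND (t NAND q))
De Morgan's: NOT(AND of terms) = OR of negations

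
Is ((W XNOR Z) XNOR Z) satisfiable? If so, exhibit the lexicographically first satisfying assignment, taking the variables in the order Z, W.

Z=0, W=1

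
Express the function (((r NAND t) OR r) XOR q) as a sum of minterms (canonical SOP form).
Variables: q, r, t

Σm(0, 1, 2, 3) = (NOT q AND NOT r AND NOT t) OR (NOT q AND NOT r AND t) OR (NOT q AND r AND NOT t) OR (NOT q AND r AND t)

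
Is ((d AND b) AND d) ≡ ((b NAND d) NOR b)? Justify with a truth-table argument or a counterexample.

No. Counterexample: with d=1, b=1, Expression 1 = 1 but Expression 2 = 0.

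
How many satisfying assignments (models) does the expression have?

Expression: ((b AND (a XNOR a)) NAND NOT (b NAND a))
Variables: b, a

Satisfying assignments: (0,0), (0,1), (1,0)
Count: 3 out of 4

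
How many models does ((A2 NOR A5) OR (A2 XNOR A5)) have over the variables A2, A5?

Satisfying assignments: (0,0), (1,1)
Count: 2 out of 4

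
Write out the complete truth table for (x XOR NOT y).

y | x | Output
--------------
0 | 0 | 1
0 | 1 | 0
1 | 0 | 0
1 | 1 | 1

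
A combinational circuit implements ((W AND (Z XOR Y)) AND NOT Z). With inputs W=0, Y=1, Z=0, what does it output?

Substituting: ((0 AND (0 XOR 1)) AND NOT 0)
= 0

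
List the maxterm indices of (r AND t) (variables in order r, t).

ΠM(0, 1, 2) = (r OR t) AND (r OR NOT t) AND (NOT r OR t)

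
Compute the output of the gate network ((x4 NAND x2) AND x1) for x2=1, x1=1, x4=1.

Substituting: ((1 NAND 1) AND 1)
= 0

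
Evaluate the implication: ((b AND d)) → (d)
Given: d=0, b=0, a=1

Antecedent ((b AND d)) = 0; consequent (d) = 0.
0 → 0 = 1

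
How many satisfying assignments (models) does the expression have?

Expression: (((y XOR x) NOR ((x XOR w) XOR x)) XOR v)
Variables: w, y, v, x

Satisfying assignments: (0,0,0,0), (0,0,1,1), (0,1,0,1), (0,1,1,0), (1,0,1,0), (1,0,1,1), (1,1,1,0), (1,1,1,1)
Count: 8 out of 16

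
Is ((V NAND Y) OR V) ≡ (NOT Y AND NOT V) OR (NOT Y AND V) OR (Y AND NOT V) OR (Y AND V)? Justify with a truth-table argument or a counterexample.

Yes, they are equivalent — the two output columns agree on all 4 assignments:
Y | V | Expression 1 | Expression 2
-----------------------------------
0 | 0 | 1 | 1
0 | 1 | 1 | 1
1 | 0 | 1 | 1
1 | 1 | 1 | 1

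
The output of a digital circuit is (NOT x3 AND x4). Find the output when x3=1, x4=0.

Substituting: (NOT 1 AND 0)
= 0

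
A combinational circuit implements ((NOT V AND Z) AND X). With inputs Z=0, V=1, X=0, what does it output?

Substituting: ((NOT 1 AND 0) AND 0)
= 0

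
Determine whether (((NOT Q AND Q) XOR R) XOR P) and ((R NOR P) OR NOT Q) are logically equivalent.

No. Counterexample: with Q=0, R=0, P=0, Expression 1 = 0 but Expression 2 = 1.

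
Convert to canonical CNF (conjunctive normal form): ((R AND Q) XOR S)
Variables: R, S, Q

(R OR S OR Q) AND (R OR S OR NOT Q) AND (NOT R OR S OR Q) AND (NOT R OR NOT S OR NOT Q)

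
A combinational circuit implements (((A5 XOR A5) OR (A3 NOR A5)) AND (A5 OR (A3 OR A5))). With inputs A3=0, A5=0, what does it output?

Substituting: (((0 XOR 0) OR (0 NOR 0)) AND (0 OR (0 OR 0)))
= 0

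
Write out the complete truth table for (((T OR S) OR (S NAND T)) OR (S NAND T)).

T | S | Output
--------------
0 | 0 | 1
0 | 1 | 1
1 | 0 | 1
1 | 1 | 1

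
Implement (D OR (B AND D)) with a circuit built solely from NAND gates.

((D NAND D) NAND (((B NAND D) NAND (B NAND D)) NAND ((B NAND D) NAND (B NAND D))))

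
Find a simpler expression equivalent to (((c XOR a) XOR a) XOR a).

By XOR self-cancellation ((E XOR v) XOR v = E):
= (c XOR a)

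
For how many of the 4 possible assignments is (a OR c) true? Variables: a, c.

Satisfying assignments: (0,1), (1,0), (1,1)
Count: 3 out of 4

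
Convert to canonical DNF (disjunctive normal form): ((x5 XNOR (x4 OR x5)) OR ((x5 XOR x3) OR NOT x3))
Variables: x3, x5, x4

(NOT x3 AND NOT x5 AND NOT x4) OR (NOT x3 AND NOT x5 AND x4) OR (NOT x3 AND x5 AND NOT x4) OR (NOT x3 AND x5 AND x4) OR (x3 AND NOT x5 AND NOT x4) OR (x3 AND NOT x5 AND x4) OR (x3 AND x5 AND NOT x4) OR (x3 AND x5 AND x4)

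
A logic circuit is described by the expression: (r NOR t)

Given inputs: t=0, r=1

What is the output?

Substituting: (1 NOR 0)
= 0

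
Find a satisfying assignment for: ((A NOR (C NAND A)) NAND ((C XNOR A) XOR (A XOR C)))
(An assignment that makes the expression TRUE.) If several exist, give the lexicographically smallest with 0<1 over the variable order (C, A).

C=0, A=0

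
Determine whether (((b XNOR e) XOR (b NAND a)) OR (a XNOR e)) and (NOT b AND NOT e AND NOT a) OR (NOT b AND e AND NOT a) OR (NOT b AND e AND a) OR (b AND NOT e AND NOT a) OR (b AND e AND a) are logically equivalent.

Yes, they are equivalent — the two output columns agree on all 8 assignments:
b | e | a | Expression 1 | Expression 2
---------------------------------------
0 | 0 | 0 | 1 | 1
0 | 0 | 1 | 0 | 0
0 | 1 | 0 | 1 | 1
0 | 1 | 1 | 1 | 1
1 | 0 | 0 | 1 | 1
1 | 0 | 1 | 0 | 0
1 | 1 | 0 | 0 | 0
1 | 1 | 1 | 1 | 1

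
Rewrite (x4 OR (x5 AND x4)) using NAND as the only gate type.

((x4 NAND x4) NAND (((x5 NAND x4) NAND (x5 NAND x4)) NAND ((x5 NAND x4) NAND (x5 NAND x4))))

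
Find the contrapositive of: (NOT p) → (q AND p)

Contrapositive: NOT (q AND p) → p
Note: A statement and its contrapositive are logically equivalent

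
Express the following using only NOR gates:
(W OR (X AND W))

((W NOR ((X NOR X) NOR (W NOR W))) NOR (W NOR ((X NOR X) NOR (W NOR W))))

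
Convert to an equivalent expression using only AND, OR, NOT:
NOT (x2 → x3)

x2 AND NOT x3
(Negated implication: NOT(A → B) = A AND NOT B)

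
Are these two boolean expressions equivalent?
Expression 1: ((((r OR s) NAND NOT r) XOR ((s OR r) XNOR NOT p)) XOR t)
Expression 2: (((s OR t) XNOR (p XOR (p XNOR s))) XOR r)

No. Counterexample: with p=0, r=0, s=0, t=0, Expression 1 = 1 but Expression 2 = 0.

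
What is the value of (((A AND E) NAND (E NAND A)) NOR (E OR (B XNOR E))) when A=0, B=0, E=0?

Substituting: (((0 AND 0) NAND (0 NAND 0)) NOR (0 OR (0 XNOR 0)))
= 0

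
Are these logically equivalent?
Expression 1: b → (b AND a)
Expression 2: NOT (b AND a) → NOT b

Yes, Contrapositive is always equivalent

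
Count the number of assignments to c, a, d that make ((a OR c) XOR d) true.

Satisfying assignments: (0,0,1), (0,1,0), (1,0,0), (1,1,0)
Count: 4 out of 8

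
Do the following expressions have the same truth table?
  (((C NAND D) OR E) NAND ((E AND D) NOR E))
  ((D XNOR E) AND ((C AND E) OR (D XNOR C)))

No. Counterexample: with C=0, E=0, D=0, Expression 1 = 0 but Expression 2 = 1.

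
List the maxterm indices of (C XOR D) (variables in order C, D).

ΠM(0, 3) = (C OR D) AND (NOT C OR NOT D)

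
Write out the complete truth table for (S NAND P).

S | P | Output
--------------
0 | 0 | 1
0 | 1 | 1
1 | 0 | 1
1 | 1 | 0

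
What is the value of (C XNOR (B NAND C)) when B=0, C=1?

Substituting: (1 XNOR (0 NAND 1))
= 1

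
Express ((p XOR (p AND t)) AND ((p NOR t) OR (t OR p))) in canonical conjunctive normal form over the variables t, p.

(t OR p) AND (NOT t OR p) AND (NOT t OR NOT p)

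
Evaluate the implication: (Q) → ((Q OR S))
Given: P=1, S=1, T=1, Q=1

Antecedent (Q) = 1; consequent ((Q OR S)) = 1.
1 → 1 = 1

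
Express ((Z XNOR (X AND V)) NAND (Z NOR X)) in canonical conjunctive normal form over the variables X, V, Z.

(X OR V OR Z) AND (X OR NOT V OR Z)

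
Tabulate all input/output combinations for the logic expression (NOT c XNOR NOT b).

b | c | Output
--------------
0 | 0 | 1
0 | 1 | 0
1 | 0 | 0
1 | 1 | 1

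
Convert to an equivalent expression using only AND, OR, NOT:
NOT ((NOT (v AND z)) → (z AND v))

(NOT (v AND z)) AND NOT (z AND v)
(Negated implication: NOT(A → B) = A AND NOT B)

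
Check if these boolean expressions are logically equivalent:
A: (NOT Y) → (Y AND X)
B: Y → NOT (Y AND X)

No, Inverse is not equivalent to original (counterexample: X=0, W=0, Y=0)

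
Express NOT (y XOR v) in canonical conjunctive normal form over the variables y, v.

(y OR NOT v) AND (NOT y OR v)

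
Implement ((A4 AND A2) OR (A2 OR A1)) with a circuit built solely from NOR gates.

((((A4 NOR A4) NOR (A2 NOR A2)) NOR ((A2 NOR A1) NOR (A2 NOR A1))) NOR (((A4 NOR A4) NOR (A2 NOR A2)) NOR ((A2 NOR A1) NOR (A2 NOR A1))))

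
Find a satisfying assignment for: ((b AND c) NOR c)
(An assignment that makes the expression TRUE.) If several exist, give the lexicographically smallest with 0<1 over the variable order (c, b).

c=0, b=0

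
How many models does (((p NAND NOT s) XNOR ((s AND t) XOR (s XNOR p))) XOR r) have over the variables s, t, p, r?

Satisfying assignments: (0,0,0,0), (0,0,1,0), (0,1,0,0), (0,1,1,0), (1,0,0,1), (1,0,1,0), (1,1,0,0), (1,1,1,1)
Count: 8 out of 16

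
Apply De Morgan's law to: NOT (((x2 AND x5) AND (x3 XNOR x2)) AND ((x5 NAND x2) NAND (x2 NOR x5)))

NOT ((x2 AND x5) AND (x3 XNOR x2)) OR NOT ((x5 NAND x2) NAND (x2 NOR x5))
De Morgan's: NOT(AND of terms) = OR of negations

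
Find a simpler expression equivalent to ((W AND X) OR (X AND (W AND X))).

By absorption (E OR (E AND v) = E):
= (W AND X)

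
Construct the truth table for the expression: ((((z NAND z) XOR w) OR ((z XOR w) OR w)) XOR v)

z | w | v | Output
------------------
0 | 0 | 0 | 1
0 | 0 | 1 | 0
0 | 1 | 0 | 1
0 | 1 | 1 | 0
1 | 0 | 0 | 1
1 | 0 | 1 | 0
1 | 1 | 0 | 1
1 | 1 | 1 | 0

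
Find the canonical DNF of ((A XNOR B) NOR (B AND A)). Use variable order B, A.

(NOT B AND A) OR (B AND NOT A)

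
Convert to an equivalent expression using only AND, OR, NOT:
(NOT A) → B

A OR B
(Implication elimination: A → B = NOT A OR B)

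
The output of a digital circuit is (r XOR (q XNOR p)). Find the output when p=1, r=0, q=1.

Substituting: (0 XOR (1 XNOR 1))
= 1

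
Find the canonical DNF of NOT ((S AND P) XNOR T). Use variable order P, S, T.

(NOT P AND NOT S AND T) OR (NOT P AND S AND T) OR (P AND NOT S AND T) OR (P AND S AND NOT T)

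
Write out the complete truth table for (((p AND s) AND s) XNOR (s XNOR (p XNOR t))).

t | s | p | Output
------------------
0 | 0 | 0 | 1
0 | 0 | 1 | 0
0 | 1 | 0 | 0
0 | 1 | 1 | 0
1 | 0 | 0 | 0
1 | 0 | 1 | 1
1 | 1 | 0 | 1
1 | 1 | 1 | 1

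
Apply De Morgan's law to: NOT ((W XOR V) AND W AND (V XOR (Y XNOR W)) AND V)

NOT (W XOR V) OR NOT W OR NOT (V XOR (Y XNOR W)) OR NOT V
De Morgan's: NOT(AND of terms) = OR of negations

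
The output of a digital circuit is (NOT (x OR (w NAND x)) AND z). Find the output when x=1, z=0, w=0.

Substituting: (NOT (1 OR (0 NAND 1)) AND 0)
= 0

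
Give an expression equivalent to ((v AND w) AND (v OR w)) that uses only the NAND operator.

((((v NAND w) NAND (v NAND w)) NAND ((v NAND v) NAND (w NAND w))) NAND (((v NAND w) NAND (v NAND w)) NAND ((v NAND v) NAND (w NAND w))))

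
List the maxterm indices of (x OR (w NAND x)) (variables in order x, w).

ΠM() = TRUE (no maxterms)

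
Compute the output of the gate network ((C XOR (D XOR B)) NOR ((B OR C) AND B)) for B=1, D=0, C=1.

Substituting: ((1 XOR (0 XOR 1)) NOR ((1 OR 1) AND 1))
= 0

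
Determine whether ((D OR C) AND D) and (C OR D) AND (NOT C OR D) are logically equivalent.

Yes, they are equivalent — the two output columns agree on all 4 assignments:
C | D | Expression 1 | Expression 2
-----------------------------------
0 | 0 | 0 | 0
0 | 1 | 1 | 1
1 | 0 | 0 | 0
1 | 1 | 1 | 1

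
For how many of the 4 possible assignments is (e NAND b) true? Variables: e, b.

Satisfying assignments: (0,0), (0,1), (1,0)
Count: 3 out of 4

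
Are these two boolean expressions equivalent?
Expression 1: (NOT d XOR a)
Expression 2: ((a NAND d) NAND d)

No. Counterexample: with d=0, a=1, Expression 1 = 0 but Expression 2 = 1.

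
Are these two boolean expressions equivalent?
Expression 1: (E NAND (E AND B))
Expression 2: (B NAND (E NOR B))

No. Counterexample: with B=1, E=1, Expression 1 = 0 but Expression 2 = 1.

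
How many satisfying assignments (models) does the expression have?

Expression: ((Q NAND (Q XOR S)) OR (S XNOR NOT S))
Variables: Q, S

Satisfying assignments: (0,0), (0,1), (1,1)
Count: 3 out of 4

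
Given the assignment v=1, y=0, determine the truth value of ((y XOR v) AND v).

Substituting: ((0 XOR 1) AND 1)
= 1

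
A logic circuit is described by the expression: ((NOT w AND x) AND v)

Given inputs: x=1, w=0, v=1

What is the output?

Substituting: ((NOT 0 AND 1) AND 1)
= 1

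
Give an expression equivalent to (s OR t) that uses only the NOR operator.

((s NOR t) NOR (s NOR t))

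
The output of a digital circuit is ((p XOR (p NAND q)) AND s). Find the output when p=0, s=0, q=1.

Substituting: ((0 XOR (0 NAND 1)) AND 0)
= 0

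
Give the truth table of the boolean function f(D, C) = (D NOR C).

D | C | Output
--------------
0 | 0 | 1
0 | 1 | 0
1 | 0 | 0
1 | 1 | 0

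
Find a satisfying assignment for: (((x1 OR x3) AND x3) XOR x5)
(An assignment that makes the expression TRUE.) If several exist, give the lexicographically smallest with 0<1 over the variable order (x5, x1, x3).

x5=0, x1=0, x3=1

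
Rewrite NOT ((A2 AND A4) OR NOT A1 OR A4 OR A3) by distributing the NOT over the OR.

NOT (A2 AND A4) AND A1 AND NOT A4 AND NOT A3
De Morgan's: NOT(OR of terms) = AND of negations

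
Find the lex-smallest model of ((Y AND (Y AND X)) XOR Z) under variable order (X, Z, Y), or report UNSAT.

X=0, Z=1, Y=0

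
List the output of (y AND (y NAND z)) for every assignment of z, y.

z | y | Output
--------------
0 | 0 | 0
0 | 1 | 1
1 | 0 | 0
1 | 1 | 0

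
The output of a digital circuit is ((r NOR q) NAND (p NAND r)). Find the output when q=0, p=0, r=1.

Substituting: ((1 NOR 0) NAND (0 NAND 1))
= 1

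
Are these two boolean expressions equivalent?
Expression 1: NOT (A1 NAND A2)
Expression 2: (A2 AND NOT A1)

No. Counterexample: with A1=0, A2=1, Expression 1 = 0 but Expression 2 = 1.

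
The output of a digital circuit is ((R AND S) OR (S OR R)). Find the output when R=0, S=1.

Substituting: ((0 AND 1) OR (1 OR 0))
= 1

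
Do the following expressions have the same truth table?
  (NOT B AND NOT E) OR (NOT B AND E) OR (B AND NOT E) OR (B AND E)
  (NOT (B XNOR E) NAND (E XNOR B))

Yes, they are equivalent — the two output columns agree on all 4 assignments:
B | E | Expression 1 | Expression 2
-----------------------------------
0 | 0 | 1 | 1
0 | 1 | 1 | 1
1 | 0 | 1 | 1
1 | 1 | 1 | 1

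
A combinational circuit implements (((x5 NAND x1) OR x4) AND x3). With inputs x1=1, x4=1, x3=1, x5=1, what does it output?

Substituting: (((1 NAND 1) OR 1) AND 1)
= 1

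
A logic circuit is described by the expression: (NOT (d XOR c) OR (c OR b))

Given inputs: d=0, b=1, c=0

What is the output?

Substituting: (NOT (0 XOR 0) OR (0 OR 1))
= 1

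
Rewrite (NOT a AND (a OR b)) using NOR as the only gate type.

(((a NOR a) NOR (a NOR a)) NOR (((a NOR b) NOR (a NOR b)) NOR ((a NOR b) NOR (a NOR b))))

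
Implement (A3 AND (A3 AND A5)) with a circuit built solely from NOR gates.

((A3 NOR A3) NOR (((A3 NOR A3) NOR (A5 NOR A5)) NOR ((A3 NOR A3) NOR (A5 NOR A5))))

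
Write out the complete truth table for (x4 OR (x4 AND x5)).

x4 | x5 | Output
----------------
0 | 0 | 0
0 | 1 | 0
1 | 0 | 1
1 | 1 | 1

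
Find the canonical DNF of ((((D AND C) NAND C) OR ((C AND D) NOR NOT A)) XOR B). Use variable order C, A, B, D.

(NOT C AND NOT A AND NOT B AND NOT D) OR (NOT C AND NOT A AND NOT B AND D) OR (NOT C AND A AND NOT B AND NOT D) OR (NOT C AND A AND NOT B AND D) OR (C AND NOT A AND NOT B AND NOT D) OR (C AND NOT A AND B AND D) OR (C AND A AND NOT B AND NOT D) OR (C AND A AND B AND D)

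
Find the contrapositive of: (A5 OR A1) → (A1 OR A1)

Contrapositive: NOT (A1 OR A1) → NOT (A5 OR A1)
Note: A statement and its contrapositive are logically equivalent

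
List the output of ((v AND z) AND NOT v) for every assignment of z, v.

z | v | Output
--------------
0 | 0 | 0
0 | 1 | 0
1 | 0 | 0
1 | 1 | 0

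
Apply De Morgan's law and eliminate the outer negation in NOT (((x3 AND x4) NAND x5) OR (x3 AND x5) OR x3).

NOT ((x3 AND x4) NAND x5) AND NOT (x3 AND x5) AND NOT x3
De Morgan's: NOT(OR of terms) = AND of negations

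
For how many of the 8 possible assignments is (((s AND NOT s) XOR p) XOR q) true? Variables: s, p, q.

Satisfying assignments: (0,0,1), (0,1,0), (1,0,1), (1,1,0)
Count: 4 out of 8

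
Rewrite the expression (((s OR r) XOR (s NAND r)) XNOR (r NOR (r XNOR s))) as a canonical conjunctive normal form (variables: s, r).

(s OR r) AND (NOT s OR r) AND (NOT s OR NOT r)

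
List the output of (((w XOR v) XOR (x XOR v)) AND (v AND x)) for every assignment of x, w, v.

x | w | v | Output
------------------
0 | 0 | 0 | 0
0 | 0 | 1 | 0
0 | 1 | 0 | 0
0 | 1 | 1 | 0
1 | 0 | 0 | 0
1 | 0 | 1 | 1
1 | 1 | 0 | 0
1 | 1 | 1 | 0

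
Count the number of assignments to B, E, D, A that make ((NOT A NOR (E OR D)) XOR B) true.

Satisfying assignments: (0,0,0,1), (1,0,0,0), (1,0,1,0), (1,0,1,1), (1,1,0,0), (1,1,0,1), (1,1,1,0), (1,1,1,1)
Count: 8 out of 16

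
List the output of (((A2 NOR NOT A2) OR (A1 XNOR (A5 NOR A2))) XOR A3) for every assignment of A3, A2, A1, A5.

A3 | A2 | A1 | A5 | Output
--------------------------
0 | 0 | 0 | 0 | 0
0 | 0 | 0 | 1 | 1
0 | 0 | 1 | 0 | 1
0 | 0 | 1 | 1 | 0
0 | 1 | 0 | 0 | 1
0 | 1 | 0 | 1 | 1
0 | 1 | 1 | 0 | 0
0 | 1 | 1 | 1 | 0
1 | 0 | 0 | 0 | 1
1 | 0 | 0 | 1 | 0
1 | 0 | 1 | 0 | 0
1 | 0 | 1 | 1 | 1
1 | 1 | 0 | 0 | 0
1 | 1 | 0 | 1 | 0
1 | 1 | 1 | 0 | 1
1 | 1 | 1 | 1 | 1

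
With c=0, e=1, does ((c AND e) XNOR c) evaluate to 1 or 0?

Substituting: ((0 AND 1) XNOR 0)
= 1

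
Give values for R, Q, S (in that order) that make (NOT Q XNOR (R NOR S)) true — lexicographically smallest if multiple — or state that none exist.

R=0, Q=0, S=0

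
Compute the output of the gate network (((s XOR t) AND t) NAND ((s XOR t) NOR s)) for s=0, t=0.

Substituting: (((0 XOR 0) AND 0) NAND ((0 XOR 0) NOR 0))
= 1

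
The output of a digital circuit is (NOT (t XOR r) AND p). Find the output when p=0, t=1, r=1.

Substituting: (NOT (1 XOR 1) AND 0)
= 0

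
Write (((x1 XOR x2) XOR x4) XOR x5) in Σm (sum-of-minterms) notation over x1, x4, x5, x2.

Σm(1, 2, 4, 7, 8, 11, 13, 14) = (NOT x1 AND NOT x4 AND NOT x5 AND x2) OR (NOT x1 AND NOT x4 AND x5 AND NOT x2) OR (NOT x1 AND x4 AND NOT x5 AND NOT x2) OR (NOT x1 AND x4 AND x5 AND x2) OR (x1 AND NOT x4 AND NOT x5 AND NOT x2) OR (x1 AND NOT x4 AND x5 AND x2) OR (x1 AND x4 AND NOT x5 AND x2) OR (x1 AND x4 AND x5 AND NOT x2)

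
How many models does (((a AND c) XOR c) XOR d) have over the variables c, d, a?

Satisfying assignments: (0,1,0), (0,1,1), (1,0,0), (1,1,1)
Count: 4 out of 8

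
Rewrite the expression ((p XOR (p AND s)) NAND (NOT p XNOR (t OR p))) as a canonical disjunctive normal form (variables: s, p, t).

(NOT s AND NOT p AND NOT t) OR (NOT s AND NOT p AND t) OR (NOT s AND p AND NOT t) OR (NOT s AND p AND t) OR (s AND NOT p AND NOT t) OR (s AND NOT p AND t) OR (s AND p AND NOT t) OR (s AND p AND t)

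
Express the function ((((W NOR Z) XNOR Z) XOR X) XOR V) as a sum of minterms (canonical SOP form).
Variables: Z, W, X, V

Σm(1, 2, 4, 7, 9, 10, 13, 14) = (NOT Z AND NOT W AND NOT X AND V) OR (NOT Z AND NOT W AND X AND NOT V) OR (NOT Z AND W AND NOT X AND NOT V) OR (NOT Z AND W AND X AND V) OR (Z AND NOT W AND NOT X AND V) OR (Z AND NOT W AND X AND NOT V) OR (Z AND W AND NOT X AND V) OR (Z AND W AND X AND NOT V)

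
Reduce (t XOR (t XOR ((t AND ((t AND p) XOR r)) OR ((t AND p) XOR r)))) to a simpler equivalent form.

By XOR self-cancellation ((E XOR v) XOR v = E) then absorption (E OR (E AND v) = E):
= ((t AND p) XOR r)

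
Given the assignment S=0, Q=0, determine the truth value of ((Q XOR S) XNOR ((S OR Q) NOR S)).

Substituting: ((0 XOR 0) XNOR ((0 OR 0) NOR 0))
= 0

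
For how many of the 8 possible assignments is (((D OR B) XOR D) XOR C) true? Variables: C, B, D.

Satisfying assignments: (0,1,0), (1,0,0), (1,0,1), (1,1,1)
Count: 4 out of 8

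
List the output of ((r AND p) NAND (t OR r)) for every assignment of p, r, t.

p | r | t | Output
------------------
0 | 0 | 0 | 1
0 | 0 | 1 | 1
0 | 1 | 0 | 1
0 | 1 | 1 | 1
1 | 0 | 0 | 1
1 | 0 | 1 | 1
1 | 1 | 0 | 0
1 | 1 | 1 | 0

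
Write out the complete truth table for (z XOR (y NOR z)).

z | y | Output
--------------
0 | 0 | 1
0 | 1 | 0
1 | 0 | 1
1 | 1 | 1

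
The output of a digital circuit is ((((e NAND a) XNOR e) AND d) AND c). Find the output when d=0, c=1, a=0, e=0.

Substituting: ((((0 NAND 0) XNOR 0) AND 0) AND 1)
= 0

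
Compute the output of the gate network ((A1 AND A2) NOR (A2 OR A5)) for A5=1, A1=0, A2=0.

Substituting: ((0 AND 0) NOR (0 OR 1))
= 0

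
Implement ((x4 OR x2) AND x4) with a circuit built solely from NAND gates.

((((x4 NAND x4) NAND (x2 NAND x2)) NAND x4) NAND (((x4 NAND x4) NAND (x2 NAND x2)) NAND x4))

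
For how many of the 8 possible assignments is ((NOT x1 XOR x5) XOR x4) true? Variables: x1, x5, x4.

Satisfying assignments: (0,0,0), (0,1,1), (1,0,1), (1,1,0)
Count: 4 out of 8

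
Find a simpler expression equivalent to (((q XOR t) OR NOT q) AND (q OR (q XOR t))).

By distribution ((E OR v) AND (E OR NOT v) = E):
= (q XOR t)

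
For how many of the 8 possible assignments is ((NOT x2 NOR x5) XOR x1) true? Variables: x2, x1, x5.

Satisfying assignments: (0,1,0), (0,1,1), (1,0,0), (1,1,1)
Count: 4 out of 8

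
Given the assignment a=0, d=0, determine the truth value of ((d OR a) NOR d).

Substituting: ((0 OR 0) NOR 0)
= 1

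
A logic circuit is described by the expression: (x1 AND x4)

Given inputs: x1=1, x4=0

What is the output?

Substituting: (1 AND 0)
= 0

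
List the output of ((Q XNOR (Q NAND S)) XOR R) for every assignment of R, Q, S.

R | Q | S | Output
------------------
0 | 0 | 0 | 0
0 | 0 | 1 | 0
0 | 1 | 0 | 1
0 | 1 | 1 | 0
1 | 0 | 0 | 1
1 | 0 | 1 | 1
1 | 1 | 0 | 0
1 | 1 | 1 | 1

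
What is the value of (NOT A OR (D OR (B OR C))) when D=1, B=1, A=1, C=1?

Substituting: (NOT 1 OR (1 OR (1 OR 1)))
= 1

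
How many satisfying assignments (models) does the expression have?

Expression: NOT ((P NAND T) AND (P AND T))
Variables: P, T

Satisfying assignments: (0,0), (0,1), (1,0), (1,1)
Count: 4 out of 4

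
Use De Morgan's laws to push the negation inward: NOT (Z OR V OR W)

NOT Z AND NOT V AND NOT W
De Morgan's: NOT(OR of terms) = AND of negations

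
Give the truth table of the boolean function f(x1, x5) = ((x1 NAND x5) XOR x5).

x1 | x5 | Output
----------------
0 | 0 | 1
0 | 1 | 0
1 | 0 | 1
1 | 1 | 1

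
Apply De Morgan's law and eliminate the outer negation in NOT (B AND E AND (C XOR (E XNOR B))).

NOT B OR NOT E OR NOT (C XOR (E XNOR B))
De Morgan's: NOT(AND of terms) = OR of negations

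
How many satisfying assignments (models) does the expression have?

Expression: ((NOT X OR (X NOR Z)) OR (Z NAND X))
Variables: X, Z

Satisfying assignments: (0,0), (0,1), (1,0)
Count: 3 out of 4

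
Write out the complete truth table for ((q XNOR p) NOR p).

q | p | Output
--------------
0 | 0 | 0
0 | 1 | 0
1 | 0 | 1
1 | 1 | 0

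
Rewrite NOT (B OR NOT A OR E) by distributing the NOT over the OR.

NOT B AND A AND NOT E
De Morgan's: NOT(OR of terms) = AND of negations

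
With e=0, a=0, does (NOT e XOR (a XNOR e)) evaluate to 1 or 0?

Substituting: (NOT 0 XOR (0 XNOR 0))
= 0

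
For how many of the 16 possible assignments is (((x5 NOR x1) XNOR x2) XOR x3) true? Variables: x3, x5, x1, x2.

Satisfying assignments: (0,0,0,1), (0,0,1,0), (0,1,0,0), (0,1,1,0), (1,0,0,0), (1,0,1,1), (1,1,0,1), (1,1,1,1)
Count: 8 out of 16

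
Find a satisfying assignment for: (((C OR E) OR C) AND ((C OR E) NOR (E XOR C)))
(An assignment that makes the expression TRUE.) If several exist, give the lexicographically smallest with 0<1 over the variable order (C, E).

UNSATISFIABLE - no assignment makes this expression true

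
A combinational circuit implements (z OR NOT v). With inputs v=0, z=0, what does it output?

Substituting: (0 OR NOT 0)
= 1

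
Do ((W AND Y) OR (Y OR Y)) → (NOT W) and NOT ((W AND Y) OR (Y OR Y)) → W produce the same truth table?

No, Inverse is not equivalent to original (counterexample: W=0, Y=0, V=0)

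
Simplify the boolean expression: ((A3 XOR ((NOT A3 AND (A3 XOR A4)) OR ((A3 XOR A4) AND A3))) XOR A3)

By XOR self-cancellation ((E XOR v) XOR v = E) then distribution ((E AND v) OR (E AND NOT v) = E):
= (A3 XOR A4)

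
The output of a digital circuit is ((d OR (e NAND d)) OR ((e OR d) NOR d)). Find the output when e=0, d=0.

Substituting: ((0 OR (0 NAND 0)) OR ((0 OR 0) NOR 0))
= 1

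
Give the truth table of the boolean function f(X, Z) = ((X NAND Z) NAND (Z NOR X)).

X | Z | Output
--------------
0 | 0 | 0
0 | 1 | 1
1 | 0 | 1
1 | 1 | 1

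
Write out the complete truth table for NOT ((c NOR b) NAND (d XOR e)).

d | b | e | c | Output
----------------------
0 | 0 | 0 | 0 | 0
0 | 0 | 0 | 1 | 0
0 | 0 | 1 | 0 | 1
0 | 0 | 1 | 1 | 0
0 | 1 | 0 | 0 | 0
0 | 1 | 0 | 1 | 0
0 | 1 | 1 | 0 | 0
0 | 1 | 1 | 1 | 0
1 | 0 | 0 | 0 | 1
1 | 0 | 0 | 1 | 0
1 | 0 | 1 | 0 | 0
1 | 0 | 1 | 1 | 0
1 | 1 | 0 | 0 | 0
1 | 1 | 0 | 1 | 0
1 | 1 | 1 | 0 | 0
1 | 1 | 1 | 1 | 0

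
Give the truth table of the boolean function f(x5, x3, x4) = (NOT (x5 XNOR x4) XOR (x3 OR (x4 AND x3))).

x5 | x3 | x4 | Output
---------------------
0 | 0 | 0 | 0
0 | 0 | 1 | 1
0 | 1 | 0 | 1
0 | 1 | 1 | 0
1 | 0 | 0 | 1
1 | 0 | 1 | 0
1 | 1 | 0 | 0
1 | 1 | 1 | 1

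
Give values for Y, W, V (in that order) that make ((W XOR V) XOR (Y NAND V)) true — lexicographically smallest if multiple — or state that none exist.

Y=0, W=0, V=0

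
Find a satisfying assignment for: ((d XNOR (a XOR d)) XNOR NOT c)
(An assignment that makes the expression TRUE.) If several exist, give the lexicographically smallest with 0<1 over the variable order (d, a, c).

d=0, a=0, c=0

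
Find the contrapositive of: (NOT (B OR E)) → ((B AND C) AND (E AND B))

Contrapositive: NOT ((B AND C) AND (E AND B)) → (B OR E)
Note: A statement and its contrapositive are logically equivalent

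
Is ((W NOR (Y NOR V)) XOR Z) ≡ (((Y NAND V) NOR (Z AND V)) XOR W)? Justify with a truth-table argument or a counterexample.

No. Counterexample: with V=0, Y=0, Z=0, W=1, Expression 1 = 0 but Expression 2 = 1.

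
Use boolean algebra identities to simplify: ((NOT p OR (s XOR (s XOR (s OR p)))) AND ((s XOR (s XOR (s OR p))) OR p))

By distribution ((E OR v) AND (E OR NOT v) = E) then XOR self-cancellation ((E XOR v) XOR v = E):
= (s OR p)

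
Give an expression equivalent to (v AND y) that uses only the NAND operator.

((v NAND y) NAND (v NAND y))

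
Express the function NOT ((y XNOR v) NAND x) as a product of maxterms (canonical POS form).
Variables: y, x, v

ΠM(0, 1, 3, 4, 5, 6) = (y OR x OR v) AND (y OR x OR NOT v) AND (y OR NOT x OR NOT v) AND (NOT y OR x OR v) AND (NOT y OR x OR NOT v) AND (NOT y OR NOT x OR v)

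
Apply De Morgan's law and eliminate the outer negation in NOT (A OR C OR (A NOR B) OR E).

NOT A AND NOT C AND NOT (A NOR B) AND NOT E
De Morgan's: NOT(OR of terms) = AND of negations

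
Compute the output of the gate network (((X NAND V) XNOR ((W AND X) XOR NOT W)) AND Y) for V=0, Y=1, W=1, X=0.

Substituting: (((0 NAND 0) XNOR ((1 AND 0) XOR NOT 1)) AND 1)
= 0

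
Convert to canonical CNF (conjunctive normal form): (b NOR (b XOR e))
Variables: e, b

(e OR NOT b) AND (NOT e OR b) AND (NOT e OR NOT b)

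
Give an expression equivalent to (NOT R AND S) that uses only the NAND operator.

(((R NAND R) NAND S) NAND ((R NAND R) NAND S))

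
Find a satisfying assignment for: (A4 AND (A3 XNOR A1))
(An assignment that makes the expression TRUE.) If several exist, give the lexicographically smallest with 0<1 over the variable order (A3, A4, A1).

A3=0, A4=1, A1=0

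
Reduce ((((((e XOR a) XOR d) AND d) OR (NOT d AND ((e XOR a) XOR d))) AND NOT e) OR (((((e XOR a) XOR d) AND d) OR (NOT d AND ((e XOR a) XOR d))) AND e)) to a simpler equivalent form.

By distribution ((E AND v) OR (E AND NOT v) = E) then distribution ((E AND v) OR (E AND NOT v) = E):
= ((e XOR a) XOR d)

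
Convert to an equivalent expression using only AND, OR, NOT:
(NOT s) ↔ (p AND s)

((NOT s) AND (p AND s)) OR (s AND NOT (p AND s))
(Biconditional = both true or both false)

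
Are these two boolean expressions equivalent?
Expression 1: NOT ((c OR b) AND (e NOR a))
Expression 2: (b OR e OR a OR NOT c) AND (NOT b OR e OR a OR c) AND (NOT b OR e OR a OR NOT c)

Yes, they are equivalent — the two output columns agree on all 16 assignments:
b | e | a | c | Expression 1 | Expression 2
-------------------------------------------
0 | 0 | 0 | 0 | 1 | 1
0 | 0 | 0 | 1 | 0 | 0
0 | 0 | 1 | 0 | 1 | 1
0 | 0 | 1 | 1 | 1 | 1
0 | 1 | 0 | 0 | 1 | 1
0 | 1 | 0 | 1 | 1 | 1
0 | 1 | 1 | 0 | 1 | 1
0 | 1 | 1 | 1 | 1 | 1
1 | 0 | 0 | 0 | 0 | 0
1 | 0 | 0 | 1 | 0 | 0
1 | 0 | 1 | 0 | 1 | 1
1 | 0 | 1 | 1 | 1 | 1
1 | 1 | 0 | 0 | 1 | 1
1 | 1 | 0 | 1 | 1 | 1
1 | 1 | 1 | 0 | 1 | 1
1 | 1 | 1 | 1 | 1 | 1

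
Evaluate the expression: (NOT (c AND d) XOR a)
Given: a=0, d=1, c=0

Substituting: (NOT (0 AND 1) XOR 0)
= 1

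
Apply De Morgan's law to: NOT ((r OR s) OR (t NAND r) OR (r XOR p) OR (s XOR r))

NOT (r OR s) AND NOT (t NAND r) AND NOT (r XOR p) AND NOT (s XOR r)
De Morgan's: NOT(OR of terms) = AND of negations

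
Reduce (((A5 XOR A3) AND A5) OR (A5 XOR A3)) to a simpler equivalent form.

By absorption (E OR (E AND v) = E):
= (A5 XOR A3)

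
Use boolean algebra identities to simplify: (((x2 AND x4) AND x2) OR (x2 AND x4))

By absorption (E OR (E AND v) = E):
= (x2 AND x4)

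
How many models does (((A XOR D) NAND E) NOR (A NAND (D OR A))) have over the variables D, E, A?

Satisfying assignments: (0,1,1)
Count: 1 out of 8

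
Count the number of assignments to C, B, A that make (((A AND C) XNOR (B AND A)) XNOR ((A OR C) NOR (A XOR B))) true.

Satisfying assignments: (0,0,0), (0,1,1), (1,0,1)
Count: 3 out of 8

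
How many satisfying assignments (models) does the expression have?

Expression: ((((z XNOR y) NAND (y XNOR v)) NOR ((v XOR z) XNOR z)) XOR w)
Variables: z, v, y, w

Satisfying assignments: (0,0,0,1), (0,0,1,1), (0,1,0,1), (0,1,1,1), (1,0,0,1), (1,0,1,1), (1,1,0,1), (1,1,1,0)
Count: 8 out of 16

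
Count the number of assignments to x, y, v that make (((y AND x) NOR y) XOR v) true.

Satisfying assignments: (0,0,0), (0,1,1), (1,0,0), (1,1,1)
Count: 4 out of 8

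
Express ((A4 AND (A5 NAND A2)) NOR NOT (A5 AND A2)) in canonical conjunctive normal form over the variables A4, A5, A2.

(A4 OR A5 OR A2) AND (A4 OR A5 OR NOT A2) AND (A4 OR NOT A5 OR A2) AND (NOT A4 OR A5 OR A2) AND (NOT A4 OR A5 OR NOT A2) AND (NOT A4 OR NOT A5 OR A2)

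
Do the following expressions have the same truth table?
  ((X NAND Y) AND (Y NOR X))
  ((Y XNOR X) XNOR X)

No. Counterexample: with X=0, Y=0, Expression 1 = 1 but Expression 2 = 0.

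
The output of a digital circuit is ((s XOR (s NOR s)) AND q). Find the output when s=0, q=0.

Substituting: ((0 XOR (0 NOR 0)) AND 0)
= 0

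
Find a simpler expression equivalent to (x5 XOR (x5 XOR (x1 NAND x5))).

By XOR self-cancellation ((E XOR v) XOR v = E):
= (x1 NAND x5)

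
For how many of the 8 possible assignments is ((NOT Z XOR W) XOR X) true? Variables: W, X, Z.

Satisfying assignments: (0,0,0), (0,1,1), (1,0,1), (1,1,0)
Count: 4 out of 8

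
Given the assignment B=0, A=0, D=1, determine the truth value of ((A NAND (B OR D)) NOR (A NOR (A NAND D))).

Substituting: ((0 NAND (0 OR 1)) NOR (0 NOR (0 NAND 1)))
= 0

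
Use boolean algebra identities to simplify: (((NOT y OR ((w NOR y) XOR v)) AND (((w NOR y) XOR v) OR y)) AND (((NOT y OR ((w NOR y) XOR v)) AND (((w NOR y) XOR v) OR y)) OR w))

By absorption (E AND (E OR v) = E) then distribution ((E OR v) AND (E OR NOT v) = E):
= ((w NOR y) XOR v)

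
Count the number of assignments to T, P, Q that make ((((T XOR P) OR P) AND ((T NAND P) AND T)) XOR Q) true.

Satisfying assignments: (0,0,1), (0,1,1), (1,0,0), (1,1,1)
Count: 4 out of 8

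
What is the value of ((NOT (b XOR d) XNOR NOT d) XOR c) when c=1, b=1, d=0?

Substituting: ((NOT (1 XOR 0) XNOR NOT 0) XOR 1)
= 1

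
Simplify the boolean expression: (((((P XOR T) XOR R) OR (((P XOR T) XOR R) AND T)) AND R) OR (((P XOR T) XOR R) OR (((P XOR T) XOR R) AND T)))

By absorption (E OR (E AND v) = E) then absorption (E OR (E AND v) = E):
= ((P XOR T) XOR R)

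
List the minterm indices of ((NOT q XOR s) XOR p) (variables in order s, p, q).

Σm(0, 3, 5, 6) = (NOT s AND NOT p AND NOT q) OR (NOT s AND p AND q) OR (s AND NOT p AND q) OR (s AND p AND NOT q)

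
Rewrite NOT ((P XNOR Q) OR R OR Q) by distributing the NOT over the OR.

NOT (P XNOR Q) AND NOT R AND NOT Q
De Morgan's: NOT(OR of terms) = AND of negations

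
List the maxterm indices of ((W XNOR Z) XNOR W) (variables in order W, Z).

ΠM(0, 2) = (W OR Z) AND (NOT W OR Z)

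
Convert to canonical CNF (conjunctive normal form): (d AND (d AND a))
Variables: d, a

(d OR a) AND (d OR NOT a) AND (NOT d OR a)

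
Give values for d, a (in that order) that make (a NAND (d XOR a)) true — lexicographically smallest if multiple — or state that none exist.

d=0, a=0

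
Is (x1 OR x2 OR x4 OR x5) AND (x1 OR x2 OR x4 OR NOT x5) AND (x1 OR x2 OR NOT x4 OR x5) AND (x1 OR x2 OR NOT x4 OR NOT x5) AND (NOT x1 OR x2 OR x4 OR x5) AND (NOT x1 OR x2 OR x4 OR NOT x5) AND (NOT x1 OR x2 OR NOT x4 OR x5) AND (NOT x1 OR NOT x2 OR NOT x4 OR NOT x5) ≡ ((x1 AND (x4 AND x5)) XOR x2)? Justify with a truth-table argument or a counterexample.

Yes, they are equivalent — the two output columns agree on all 16 assignments:
x1 | x2 | x4 | x5 | Expression 1 | Expression 2
-----------------------------------------------
0 | 0 | 0 | 0 | 0 | 0
0 | 0 | 0 | 1 | 0 | 0
0 | 0 | 1 | 0 | 0 | 0
0 | 0 | 1 | 1 | 0 | 0
0 | 1 | 0 | 0 | 1 | 1
0 | 1 | 0 | 1 | 1 | 1
0 | 1 | 1 | 0 | 1 | 1
0 | 1 | 1 | 1 | 1 | 1
1 | 0 | 0 | 0 | 0 | 0
1 | 0 | 0 | 1 | 0 | 0
1 | 0 | 1 | 0 | 0 | 0
1 | 0 | 1 | 1 | 1 | 1
1 | 1 | 0 | 0 | 1 | 1
1 | 1 | 0 | 1 | 1 | 1
1 | 1 | 1 | 0 | 1 | 1
1 | 1 | 1 | 1 | 0 | 0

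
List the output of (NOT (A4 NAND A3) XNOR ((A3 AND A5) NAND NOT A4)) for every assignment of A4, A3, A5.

A4 | A3 | A5 | Output
---------------------
0 | 0 | 0 | 0
0 | 0 | 1 | 0
0 | 1 | 0 | 0
0 | 1 | 1 | 1
1 | 0 | 0 | 0
1 | 0 | 1 | 0
1 | 1 | 0 | 1
1 | 1 | 1 | 1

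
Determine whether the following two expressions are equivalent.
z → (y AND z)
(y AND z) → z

No, Converse is not equivalent to original (counterexample: z=1, y=0)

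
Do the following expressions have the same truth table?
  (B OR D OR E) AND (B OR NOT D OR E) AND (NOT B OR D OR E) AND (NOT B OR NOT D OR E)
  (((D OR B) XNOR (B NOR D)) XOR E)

Yes, they are equivalent — the two output columns agree on all 8 assignments:
B | D | E | Expression 1 | Expression 2
---------------------------------------
0 | 0 | 0 | 0 | 0
0 | 0 | 1 | 1 | 1
0 | 1 | 0 | 0 | 0
0 | 1 | 1 | 1 | 1
1 | 0 | 0 | 0 | 0
1 | 0 | 1 | 1 | 1
1 | 1 | 0 | 0 | 0
1 | 1 | 1 | 1 | 1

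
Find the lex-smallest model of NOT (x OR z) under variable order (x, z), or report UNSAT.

x=0, z=0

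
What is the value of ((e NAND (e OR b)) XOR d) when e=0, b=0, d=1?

Substituting: ((0 NAND (0 OR 0)) XOR 1)
= 0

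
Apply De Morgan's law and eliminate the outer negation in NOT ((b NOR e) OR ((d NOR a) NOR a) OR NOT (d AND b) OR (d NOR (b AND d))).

NOT (b NOR e) AND NOT ((d NOR a) NOR a) AND (d AND b) AND NOT (d NOR (b AND d))
De Morgan's: NOT(OR of terms) = AND of negations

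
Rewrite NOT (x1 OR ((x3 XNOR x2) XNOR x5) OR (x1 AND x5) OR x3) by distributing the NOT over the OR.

NOT x1 AND NOT ((x3 XNOR x2) XNOR x5) AND NOT (x1 AND x5) AND NOT x3
De Morgan's: NOT(OR of terms) = AND of negations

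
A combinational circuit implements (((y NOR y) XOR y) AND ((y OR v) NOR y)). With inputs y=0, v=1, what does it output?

Substituting: (((0 NOR 0) XOR 0) AND ((0 OR 1) NOR 0))
= 0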